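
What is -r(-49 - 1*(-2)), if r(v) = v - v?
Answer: 0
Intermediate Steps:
r(v) = 0
-r(-49 - 1*(-2)) = -1*0 = 0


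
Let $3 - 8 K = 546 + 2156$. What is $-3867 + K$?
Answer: $- \frac{33635}{8} \approx -4204.4$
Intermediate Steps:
$K = - \frac{2699}{8}$ ($K = \frac{3}{8} - \frac{546 + 2156}{8} = \frac{3}{8} - \frac{1351}{4} = - \frac{2699}{8} \approx -337.38$)
$-3867 + K = -3867 - \frac{2699}{8} = - \frac{33635}{8}$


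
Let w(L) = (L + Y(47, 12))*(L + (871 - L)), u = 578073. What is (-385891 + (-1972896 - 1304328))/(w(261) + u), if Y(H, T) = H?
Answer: -3663115/846341 ≈ -4.3282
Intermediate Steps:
w(L) = 40937 + 871*L (w(L) = (L + 47)*(L + (871 - L)) = (47 + L)*871 = 40937 + 871*L)
(-385891 + (-1972896 - 1304328))/(w(261) + u) = (-385891 + (-1972896 - 1304328))/((40937 + 871*261) + 578073) = (-385891 - 3277224)/((40937 + 227331) + 578073) = -3663115/(268268 + 578073) = -3663115/846341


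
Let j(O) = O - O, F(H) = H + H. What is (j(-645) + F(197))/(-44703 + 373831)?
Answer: 197/164564 ≈ 0.0011971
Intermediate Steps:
F(H) = 2*H
j(O) = 0
(j(-645) + F(197))/(-44703 + 373831) = (0 + 2*197)/(-44703 + 373831) = (0 + 394)/329128 = 394*(1/329128) = 197/164564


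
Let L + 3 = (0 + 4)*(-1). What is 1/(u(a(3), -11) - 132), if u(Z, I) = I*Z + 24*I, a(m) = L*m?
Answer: -1/165 ≈ -0.0060606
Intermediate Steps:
L = -7 (L = -3 + (0 + 4)*(-1) = -3 + 4*(-1) = -3 - 4 = -7)
a(m) = -7*m
u(Z, I) = 24*I + I*Z
1/(u(a(3), -11) - 132) = 1/(-11*(24 - 7*3) - 132) = 1/(-11*(24 - 21) - 132) = 1/(-11*3 - 132) = 1/(-33 - 132) = 1/(-165) = -1/165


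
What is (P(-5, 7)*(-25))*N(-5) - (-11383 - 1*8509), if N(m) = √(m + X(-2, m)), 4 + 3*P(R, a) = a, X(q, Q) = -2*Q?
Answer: 19892 - 25*√5 ≈ 19836.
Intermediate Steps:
P(R, a) = -4/3 + a/3
N(m) = √(-m) (N(m) = √(m - 2*m) = √(-m))
(P(-5, 7)*(-25))*N(-5) - (-11383 - 1*8509) = ((-4/3 + (⅓)*7)*(-25))*√(-1*(-5)) - (-11383 - 1*8509) = ((-4/3 + 7/3)*(-25))*√5 - (-11383 - 8509) = (1*(-25))*√5 - 1*(-19892) = -25*√5 + 19892 = 19892 - 25*√5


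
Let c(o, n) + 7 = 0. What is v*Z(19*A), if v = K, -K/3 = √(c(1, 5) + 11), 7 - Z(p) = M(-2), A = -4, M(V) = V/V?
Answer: -36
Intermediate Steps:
M(V) = 1
c(o, n) = -7 (c(o, n) = -7 + 0 = -7)
Z(p) = 6 (Z(p) = 7 - 1*1 = 7 - 1 = 6)
K = -6 (K = -3*√(-7 + 11) = -3*√4 = -3*2 = -6)
v = -6
v*Z(19*A) = -6*6 = -36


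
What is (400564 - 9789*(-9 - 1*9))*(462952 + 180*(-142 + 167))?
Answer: 269610420232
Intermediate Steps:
(400564 - 9789*(-9 - 1*9))*(462952 + 180*(-142 + 167)) = (400564 - 9789*(-9 - 9))*(462952 + 180*25) = (400564 - 9789*(-18))*(462952 + 4500) = (400564 + 176202)*467452 = 576766*467452 = 269610420232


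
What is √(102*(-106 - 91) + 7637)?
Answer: I*√12457 ≈ 111.61*I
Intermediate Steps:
√(102*(-106 - 91) + 7637) = √(102*(-197) + 7637) = √(-20094 + 7637) = √(-12457) = I*√12457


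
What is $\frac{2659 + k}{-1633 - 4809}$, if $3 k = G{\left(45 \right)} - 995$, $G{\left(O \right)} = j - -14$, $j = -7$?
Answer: $- \frac{6989}{19326} \approx -0.36164$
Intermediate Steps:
$G{\left(O \right)} = 7$ ($G{\left(O \right)} = -7 - -14 = -7 + 14 = 7$)
$k = - \frac{988}{3}$ ($k = \frac{7 - 995}{3} = \frac{1}{3} \left(-988\right) = - \frac{988}{3} \approx -329.33$)
$\frac{2659 + k}{-1633 - 4809} = \frac{2659 - \frac{988}{3}}{-1633 - 4809} = \frac{6989}{3 \left(-6442\right)} = \frac{6989}{3} \left(- \frac{1}{6442}\right) = - \frac{6989}{19326}$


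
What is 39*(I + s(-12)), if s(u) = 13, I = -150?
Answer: -5343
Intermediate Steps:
39*(I + s(-12)) = 39*(-150 + 13) = 39*(-137) = -5343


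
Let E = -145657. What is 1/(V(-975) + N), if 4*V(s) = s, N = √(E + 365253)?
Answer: 300/197147 + 32*√54899/2562911 ≈ 0.0044472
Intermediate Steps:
N = 2*√54899 (N = √(-145657 + 365253) = √219596 = 2*√54899 ≈ 468.61)
V(s) = s/4
1/(V(-975) + N) = 1/((¼)*(-975) + 2*√54899) = 1/(-975/4 + 2*√54899)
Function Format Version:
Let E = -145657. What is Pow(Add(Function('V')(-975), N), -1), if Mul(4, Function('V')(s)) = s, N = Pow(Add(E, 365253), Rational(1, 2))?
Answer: Add(Rational(300, 197147), Mul(Rational(32, 2562911), Pow(54899, Rational(1, 2)))) ≈ 0.0044472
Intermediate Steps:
N = Mul(2, Pow(54899, Rational(1, 2))) (N = Pow(Add(-145657, 365253), Rational(1, 2)) = Pow(219596, Rational(1, 2)) = Mul(2, Pow(54899, Rational(1, 2))) ≈ 468.61)
Function('V')(s) = Mul(Rational(1, 4), s)
Pow(Add(Function('V')(-975), N), -1) = Pow(Add(Mul(Rational(1, 4), -975), Mul(2, Pow(54899, Rational(1, 2)))), -1) = Pow(Add(Rational(-975, 4), Mul(2, Pow(54899, Rational(1, 2)))), -1)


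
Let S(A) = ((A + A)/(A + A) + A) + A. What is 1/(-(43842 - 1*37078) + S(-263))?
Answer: -1/7289 ≈ -0.00013719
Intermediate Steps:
S(A) = 1 + 2*A (S(A) = ((2*A)/((2*A)) + A) + A = ((2*A)*(1/(2*A)) + A) + A = (1 + A) + A = 1 + 2*A)
1/(-(43842 - 1*37078) + S(-263)) = 1/(-(43842 - 1*37078) + (1 + 2*(-263))) = 1/(-(43842 - 37078) + (1 - 526)) = 1/(-1*6764 - 525) = 1/(-6764 - 525) = 1/(-7289) = -1/7289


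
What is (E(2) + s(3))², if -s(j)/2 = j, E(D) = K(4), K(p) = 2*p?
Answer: 4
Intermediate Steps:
E(D) = 8 (E(D) = 2*4 = 8)
s(j) = -2*j
(E(2) + s(3))² = (8 - 2*3)² = (8 - 6)² = 2² = 4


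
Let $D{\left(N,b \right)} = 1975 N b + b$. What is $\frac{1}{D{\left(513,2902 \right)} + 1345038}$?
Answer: $\frac{1}{2941581790} \approx 3.3995 \cdot 10^{-10}$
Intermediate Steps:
$D{\left(N,b \right)} = b + 1975 N b$ ($D{\left(N,b \right)} = 1975 N b + b = b + 1975 N b$)
$\frac{1}{D{\left(513,2902 \right)} + 1345038} = \frac{1}{2902 \left(1 + 1975 \cdot 513\right) + 1345038} = \frac{1}{2902 \left(1 + 1013175\right) + 1345038} = \frac{1}{2902 \cdot 1013176 + 1345038} = \frac{1}{2940236752 + 1345038} = \frac{1}{2941581790}$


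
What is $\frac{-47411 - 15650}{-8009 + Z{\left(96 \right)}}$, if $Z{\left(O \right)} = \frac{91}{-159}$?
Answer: $\frac{10026699}{1273522} \approx 7.8732$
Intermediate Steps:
$Z{\left(O \right)} = - \frac{91}{159}$ ($Z{\left(O \right)} = 91 \left(- \frac{1}{159}\right) = - \frac{91}{159}$)
$\frac{-47411 - 15650}{-8009 + Z{\left(96 \right)}} = \frac{-47411 - 15650}{-8009 - \frac{91}{159}} = - \frac{63061}{- \frac{1273522}{159}} = \left(-63061\right) \left(- \frac{159}{1273522}\right) = \frac{10026699}{1273522}$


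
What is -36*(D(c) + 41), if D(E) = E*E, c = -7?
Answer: -3240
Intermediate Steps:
D(E) = E**2
-36*(D(c) + 41) = -36*((-7)**2 + 41) = -36*(49 + 41) = -36*90 = -3240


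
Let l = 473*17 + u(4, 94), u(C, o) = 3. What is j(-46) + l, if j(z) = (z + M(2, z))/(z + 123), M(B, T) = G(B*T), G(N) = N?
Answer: 619250/77 ≈ 8042.2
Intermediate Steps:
M(B, T) = B*T
j(z) = 3*z/(123 + z) (j(z) = (z + 2*z)/(z + 123) = (3*z)/(123 + z) = 3*z/(123 + z))
l = 8044 (l = 473*17 + 3 = 8041 + 3 = 8044)
j(-46) + l = 3*(-46)/(123 - 46) + 8044 = 3*(-46)/77 + 8044 = 3*(-46)*(1/77) + 8044 = -138/77 + 8044 = 619250/77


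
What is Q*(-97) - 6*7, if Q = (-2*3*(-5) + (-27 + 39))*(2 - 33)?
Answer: 126252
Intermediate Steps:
Q = -1302 (Q = (-6*(-5) + 12)*(-31) = (30 + 12)*(-31) = 42*(-31) = -1302)
Q*(-97) - 6*7 = -1302*(-97) - 6*7 = 126294 - 42 = 126252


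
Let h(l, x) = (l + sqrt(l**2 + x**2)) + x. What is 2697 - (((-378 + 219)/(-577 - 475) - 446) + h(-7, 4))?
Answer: 3309433/1052 - sqrt(65) ≈ 3137.8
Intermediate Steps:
h(l, x) = l + x + sqrt(l**2 + x**2)
2697 - (((-378 + 219)/(-577 - 475) - 446) + h(-7, 4)) = 2697 - (((-378 + 219)/(-577 - 475) - 446) + (-7 + 4 + sqrt((-7)**2 + 4**2))) = 2697 - ((-159/(-1052) - 446) + (-7 + 4 + sqrt(49 + 16))) = 2697 - ((-159*(-1/1052) - 446) + (-7 + 4 + sqrt(65))) = 2697 - ((159/1052 - 446) + (-3 + sqrt(65))) = 2697 - (-469033/1052 + (-3 + sqrt(65))) = 2697 - (-472189/1052 + sqrt(65)) = 2697 + (472189/1052 - sqrt(65)) = 3309433/1052 - sqrt(65)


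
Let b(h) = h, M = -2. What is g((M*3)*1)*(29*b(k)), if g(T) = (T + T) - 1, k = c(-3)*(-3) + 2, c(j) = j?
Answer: -4147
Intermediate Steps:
k = 11 (k = -3*(-3) + 2 = 9 + 2 = 11)
g(T) = -1 + 2*T (g(T) = 2*T - 1 = -1 + 2*T)
g((M*3)*1)*(29*b(k)) = (-1 + 2*(-2*3*1))*(29*11) = (-1 + 2*(-6*1))*319 = (-1 + 2*(-6))*319 = (-1 - 12)*319 = -13*319 = -4147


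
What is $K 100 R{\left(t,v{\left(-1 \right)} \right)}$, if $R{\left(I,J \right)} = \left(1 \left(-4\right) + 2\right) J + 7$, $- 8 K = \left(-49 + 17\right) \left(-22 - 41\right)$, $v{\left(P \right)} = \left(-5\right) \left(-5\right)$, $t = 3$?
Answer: $1083600$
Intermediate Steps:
$v{\left(P \right)} = 25$
$K = -252$ ($K = - \frac{\left(-49 + 17\right) \left(-22 - 41\right)}{8} = - \frac{\left(-32\right) \left(-63\right)}{8} = \left(- \frac{1}{8}\right) 2016 = -252$)
$R{\left(I,J \right)} = 7 - 2 J$ ($R{\left(I,J \right)} = \left(-4 + 2\right) J + 7 = - 2 J + 7 = 7 - 2 J$)
$K 100 R{\left(t,v{\left(-1 \right)} \right)} = \left(-252\right) 100 \left(7 - 50\right) = - 25200 \left(7 - 50\right) = \left(-25200\right) \left(-43\right) = 1083600$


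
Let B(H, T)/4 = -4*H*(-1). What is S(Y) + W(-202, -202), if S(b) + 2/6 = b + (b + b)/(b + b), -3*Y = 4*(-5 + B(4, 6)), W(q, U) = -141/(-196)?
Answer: -15147/196 ≈ -77.281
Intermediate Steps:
B(H, T) = 16*H (B(H, T) = 4*(-4*H*(-1)) = 4*(4*H) = 16*H)
W(q, U) = 141/196 (W(q, U) = -141*(-1/196) = 141/196)
Y = -236/3 (Y = -4*(-5 + 16*4)/3 = -4*(-5 + 64)/3 = -4*59/3 = -⅓*236 = -236/3 ≈ -78.667)
S(b) = ⅔ + b (S(b) = -⅓ + (b + (b + b)/(b + b)) = -⅓ + (b + (2*b)/((2*b))) = -⅓ + (b + (2*b)*(1/(2*b))) = -⅓ + (b + 1) = -⅓ + (1 + b) = ⅔ + b)
S(Y) + W(-202, -202) = (⅔ - 236/3) + 141/196 = -78 + 141/196 = -15147/196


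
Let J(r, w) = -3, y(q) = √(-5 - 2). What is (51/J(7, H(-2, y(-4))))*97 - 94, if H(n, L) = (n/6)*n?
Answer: -1743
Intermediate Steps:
y(q) = I*√7 (y(q) = √(-7) = I*√7)
H(n, L) = n²/6 (H(n, L) = (n*(⅙))*n = (n/6)*n = n²/6)
(51/J(7, H(-2, y(-4))))*97 - 94 = (51/(-3))*97 - 94 = (51*(-⅓))*97 - 94 = -17*97 - 94 = -1649 - 94 = -1743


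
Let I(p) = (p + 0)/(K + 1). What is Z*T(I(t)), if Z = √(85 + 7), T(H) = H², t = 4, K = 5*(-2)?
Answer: 32*√23/81 ≈ 1.8946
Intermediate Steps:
K = -10
I(p) = -p/9 (I(p) = (p + 0)/(-10 + 1) = p/(-9) = p*(-⅑) = -p/9)
Z = 2*√23 (Z = √92 = 2*√23 ≈ 9.5917)
Z*T(I(t)) = (2*√23)*(-⅑*4)² = (2*√23)*(-4/9)² = (2*√23)*(16/81) = 32*√23/81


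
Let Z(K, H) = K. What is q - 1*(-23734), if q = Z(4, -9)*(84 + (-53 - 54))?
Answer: 23642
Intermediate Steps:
q = -92 (q = 4*(84 + (-53 - 54)) = 4*(84 - 107) = 4*(-23) = -92)
q - 1*(-23734) = -92 - 1*(-23734) = -92 + 23734 = 23642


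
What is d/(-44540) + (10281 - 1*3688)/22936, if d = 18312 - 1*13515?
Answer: 45907057/255392360 ≈ 0.17975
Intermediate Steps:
d = 4797 (d = 18312 - 13515 = 4797)
d/(-44540) + (10281 - 1*3688)/22936 = 4797/(-44540) + (10281 - 1*3688)/22936 = 4797*(-1/44540) + (10281 - 3688)*(1/22936) = -4797/44540 + 6593*(1/22936) = -4797/44540 + 6593/22936 = 45907057/255392360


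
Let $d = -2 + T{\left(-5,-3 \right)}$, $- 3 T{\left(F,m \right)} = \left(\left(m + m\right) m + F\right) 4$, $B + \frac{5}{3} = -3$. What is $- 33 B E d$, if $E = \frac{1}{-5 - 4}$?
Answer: $\frac{8932}{27} \approx 330.81$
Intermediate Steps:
$B = - \frac{14}{3}$ ($B = - \frac{5}{3} - 3 = - \frac{14}{3} \approx -4.6667$)
$E = - \frac{1}{9}$ ($E = \frac{1}{-9} = - \frac{1}{9} \approx -0.11111$)
$T{\left(F,m \right)} = - \frac{8 m^{2}}{3} - \frac{4 F}{3}$ ($T{\left(F,m \right)} = - \frac{\left(\left(m + m\right) m + F\right) 4}{3} = - \frac{\left(2 m m + F\right) 4}{3} = - \frac{\left(2 m^{2} + F\right) 4}{3} = - \frac{\left(F + 2 m^{2}\right) 4}{3} = - \frac{4 F + 8 m^{2}}{3} = - \frac{8 m^{2}}{3} - \frac{4 F}{3}$)
$d = - \frac{58}{3}$ ($d = -2 - \left(- \frac{20}{3} + \frac{8 \left(-3\right)^{2}}{3}\right) = -2 + \left(\left(- \frac{8}{3}\right) 9 + \frac{20}{3}\right) = -2 + \left(-24 + \frac{20}{3}\right) = -2 - \frac{52}{3} = - \frac{58}{3} \approx -19.333$)
$- 33 B E d = - 33 \left(\left(- \frac{14}{3}\right) \left(- \frac{1}{9}\right)\right) \left(- \frac{58}{3}\right) = \left(-33\right) \frac{14}{27} \left(- \frac{58}{3}\right) = \left(- \frac{154}{9}\right) \left(- \frac{58}{3}\right) = \frac{8932}{27}$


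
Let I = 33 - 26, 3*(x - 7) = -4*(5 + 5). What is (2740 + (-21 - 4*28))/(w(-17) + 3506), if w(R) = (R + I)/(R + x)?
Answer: 18249/24545 ≈ 0.74349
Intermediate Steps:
x = -19/3 (x = 7 + (-4*(5 + 5))/3 = 7 + (-4*10)/3 = 7 + (⅓)*(-40) = 7 - 40/3 = -19/3 ≈ -6.3333)
I = 7
w(R) = (7 + R)/(-19/3 + R) (w(R) = (R + 7)/(R - 19/3) = (7 + R)/(-19/3 + R))
(2740 + (-21 - 4*28))/(w(-17) + 3506) = (2740 + (-21 - 4*28))/(3*(7 - 17)/(-19 + 3*(-17)) + 3506) = (2740 + (-21 - 112))/(3*(-10)/(-19 - 51) + 3506) = (2740 - 133)/(3*(-10)/(-70) + 3506) = 2607/(3*(-1/70)*(-10) + 3506) = 2607/(3/7 + 3506) = 2607/(24545/7) = 2607*(7/24545) = 18249/24545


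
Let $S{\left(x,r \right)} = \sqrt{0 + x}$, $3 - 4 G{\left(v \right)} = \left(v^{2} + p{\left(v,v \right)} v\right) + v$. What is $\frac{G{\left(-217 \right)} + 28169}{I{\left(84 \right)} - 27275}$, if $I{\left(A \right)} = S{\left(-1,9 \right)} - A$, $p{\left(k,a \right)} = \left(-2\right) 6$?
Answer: $- \frac{1729170877}{2994059528} - \frac{63203 i}{2994059528} \approx -0.57753 - 2.1109 \cdot 10^{-5} i$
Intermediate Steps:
$p{\left(k,a \right)} = -12$
$G{\left(v \right)} = \frac{3}{4} - \frac{v^{2}}{4} + \frac{11 v}{4}$ ($G{\left(v \right)} = \frac{3}{4} - \frac{\left(v^{2} - 12 v\right) + v}{4} = \frac{3}{4} - \frac{v^{2} - 11 v}{4} = \frac{3}{4} - \left(- \frac{11 v}{4} + \frac{v^{2}}{4}\right) = \frac{3}{4} - \frac{v^{2}}{4} + \frac{11 v}{4}$)
$S{\left(x,r \right)} = \sqrt{x}$
$I{\left(A \right)} = i - A$ ($I{\left(A \right)} = \sqrt{-1} - A = i - A$)
$\frac{G{\left(-217 \right)} + 28169}{I{\left(84 \right)} - 27275} = \frac{\left(\frac{3}{4} - \frac{\left(-217\right)^{2}}{4} + \frac{11}{4} \left(-217\right)\right) + 28169}{\left(i - 84\right) - 27275} = \frac{\left(\frac{3}{4} - \frac{47089}{4} - \frac{2387}{4}\right) + 28169}{\left(i - 84\right) - 27275} = \frac{\left(\frac{3}{4} - \frac{47089}{4} - \frac{2387}{4}\right) + 28169}{\left(-84 + i\right) - 27275} = \frac{- \frac{49473}{4} + 28169}{-27359 + i} = \frac{63203 \frac{-27359 - i}{748514882}}{4} = \frac{63203 \left(-27359 - i\right)}{2994059528}$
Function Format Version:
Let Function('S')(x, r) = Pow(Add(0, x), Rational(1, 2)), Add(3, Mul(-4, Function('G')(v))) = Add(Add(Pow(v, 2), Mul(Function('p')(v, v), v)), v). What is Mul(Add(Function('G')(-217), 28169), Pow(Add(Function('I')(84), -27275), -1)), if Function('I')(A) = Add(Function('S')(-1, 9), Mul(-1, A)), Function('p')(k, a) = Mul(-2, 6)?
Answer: Add(Rational(-1729170877, 2994059528), Mul(Rational(-63203, 2994059528), I)) ≈ Add(-0.57753, Mul(-2.1109e-5, I))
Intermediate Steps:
Function('p')(k, a) = -12
Function('G')(v) = Add(Rational(3, 4), Mul(Rational(-1, 4), Pow(v, 2)), Mul(Rational(11, 4), v)) (Function('G')(v) = Add(Rational(3, 4), Mul(Rational(-1, 4), Add(Add(Pow(v, 2), Mul(-12, v)), v))) = Add(Rational(3, 4), Mul(Rational(-1, 4), Add(Pow(v, 2), Mul(-11, v)))) = Add(Rational(3, 4), Add(Mul(Rational(-1, 4), Pow(v, 2)), Mul(Rational(11, 4), v))) = Add(Rational(3, 4), Mul(Rational(-1, 4), Pow(v, 2)), Mul(Rational(11, 4), v)))
Function('S')(x, r) = Pow(x, Rational(1, 2))
Function('I')(A) = Add(I, Mul(-1, A)) (Function('I')(A) = Add(Pow(-1, Rational(1, 2)), Mul(-1, A)) = Add(I, Mul(-1, A)))
Mul(Add(Function('G')(-217), 28169), Pow(Add(Function('I')(84), -27275), -1)) = Mul(Add(Add(Rational(3, 4), Mul(Rational(-1, 4), Pow(-217, 2)), Mul(Rational(11, 4), -217)), 28169), Pow(Add(Add(I, Mul(-1, 84)), -27275), -1)) = Mul(Add(Add(Rational(3, 4), Mul(Rational(-1, 4), 47089), Rational(-2387, 4)), 28169), Pow(Add(Add(I, -84), -27275), -1)) = Mul(Add(Add(Rational(3, 4), Rational(-47089, 4), Rational(-2387, 4)), 28169), Pow(Add(Add(-84, I), -27275), -1)) = Mul(Add(Rational(-49473, 4), 28169), Pow(Add(-27359, I), -1)) = Mul(Rational(63203, 4), Mul(Rational(1, 748514882), Add(-27359, Mul(-1, I)))) = Mul(Rational(63203, 2994059528), Add(-27359, Mul(-1, I)))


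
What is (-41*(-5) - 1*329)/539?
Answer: -124/539 ≈ -0.23006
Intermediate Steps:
(-41*(-5) - 1*329)/539 = (205 - 329)*(1/539) = -124*1/539 = -124/539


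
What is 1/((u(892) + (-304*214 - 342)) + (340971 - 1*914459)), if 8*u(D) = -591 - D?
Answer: -8/5112571 ≈ -1.5648e-6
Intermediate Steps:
u(D) = -591/8 - D/8 (u(D) = (-591 - D)/8 = -591/8 - D/8)
1/((u(892) + (-304*214 - 342)) + (340971 - 1*914459)) = 1/(((-591/8 - ⅛*892) + (-304*214 - 342)) + (340971 - 1*914459)) = 1/(((-591/8 - 223/2) + (-65056 - 342)) + (340971 - 914459)) = 1/((-1483/8 - 65398) - 573488) = 1/(-524667/8 - 573488) = 1/(-5112571/8) = -8/5112571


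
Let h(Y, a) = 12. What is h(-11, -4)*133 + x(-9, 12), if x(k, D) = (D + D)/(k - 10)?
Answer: 30300/19 ≈ 1594.7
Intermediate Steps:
x(k, D) = 2*D/(-10 + k) (x(k, D) = (2*D)/(-10 + k) = 2*D/(-10 + k))
h(-11, -4)*133 + x(-9, 12) = 12*133 + 2*12/(-10 - 9) = 1596 + 2*12/(-19) = 1596 + 2*12*(-1/19) = 1596 - 24/19 = 30300/19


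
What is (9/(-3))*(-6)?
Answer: 18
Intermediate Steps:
(9/(-3))*(-6) = (9*(-1/3))*(-6) = -3*(-6) = 18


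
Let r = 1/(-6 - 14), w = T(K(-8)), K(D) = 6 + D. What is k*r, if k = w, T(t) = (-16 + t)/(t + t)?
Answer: -9/40 ≈ -0.22500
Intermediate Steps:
T(t) = (-16 + t)/(2*t) (T(t) = (-16 + t)/((2*t)) = (-16 + t)*(1/(2*t)) = (-16 + t)/(2*t))
w = 9/2 (w = (-16 + (6 - 8))/(2*(6 - 8)) = (½)*(-16 - 2)/(-2) = (½)*(-½)*(-18) = 9/2 ≈ 4.5000)
k = 9/2 ≈ 4.5000
r = -1/20 (r = 1/(-20) = -1/20 ≈ -0.050000)
k*r = (9/2)*(-1/20) = -9/40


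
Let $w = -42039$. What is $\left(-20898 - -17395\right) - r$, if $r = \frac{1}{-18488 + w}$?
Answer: $- \frac{212026080}{60527} \approx -3503.0$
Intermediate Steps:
$r = - \frac{1}{60527}$ ($r = \frac{1}{-18488 - 42039} = \frac{1}{-60527} = - \frac{1}{60527} \approx -1.6522 \cdot 10^{-5}$)
$\left(-20898 - -17395\right) - r = \left(-20898 - -17395\right) - - \frac{1}{60527} = \left(-20898 + 17395\right) + \frac{1}{60527} = -3503 + \frac{1}{60527} = - \frac{212026080}{60527}$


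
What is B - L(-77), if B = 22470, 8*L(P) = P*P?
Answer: 173831/8 ≈ 21729.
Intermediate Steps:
L(P) = P**2/8 (L(P) = (P*P)/8 = P**2/8)
B - L(-77) = 22470 - (-77)**2/8 = 22470 - 5929/8 = 173831/8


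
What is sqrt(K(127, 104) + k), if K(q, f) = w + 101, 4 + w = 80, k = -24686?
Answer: I*sqrt(24509) ≈ 156.55*I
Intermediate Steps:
w = 76 (w = -4 + 80 = 76)
K(q, f) = 177 (K(q, f) = 76 + 101 = 177)
sqrt(K(127, 104) + k) = sqrt(177 - 24686) = sqrt(-24509) = I*sqrt(24509)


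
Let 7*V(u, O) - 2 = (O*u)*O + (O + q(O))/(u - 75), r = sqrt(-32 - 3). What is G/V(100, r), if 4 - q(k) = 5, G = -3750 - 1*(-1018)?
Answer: 1493225825/273131337 + 17075*I*sqrt(35)/273131337 ≈ 5.4671 + 0.00036985*I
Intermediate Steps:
G = -2732 (G = -3750 + 1018 = -2732)
q(k) = -1 (q(k) = 4 - 1*5 = 4 - 5 = -1)
r = I*sqrt(35) (r = sqrt(-35) = I*sqrt(35) ≈ 5.9161*I)
V(u, O) = 2/7 + u*O**2/7 + (-1 + O)/(7*(-75 + u)) (V(u, O) = 2/7 + ((O*u)*O + (O - 1)/(u - 75))/7 = 2/7 + (u*O**2 + (-1 + O)/(-75 + u))/7 = 2/7 + (u*O**2/7 + (-1 + O)/(7*(-75 + u))) = 2/7 + u*O**2/7 + (-1 + O)/(7*(-75 + u)))
G/V(100, r) = -2732*7*(-75 + 100)/(-151 + I*sqrt(35) + 2*100 + (I*sqrt(35))**2*100**2 - 75*100*(I*sqrt(35))**2) = -2732*175/(-151 + I*sqrt(35) + 200 - 35*10000 - 75*100*(-35)) = -2732*175/(-151 + I*sqrt(35) + 200 - 350000 + 262500) = -2732*175/(-87451 + I*sqrt(35)) = -2732/(-12493/25 + I*sqrt(35)/175)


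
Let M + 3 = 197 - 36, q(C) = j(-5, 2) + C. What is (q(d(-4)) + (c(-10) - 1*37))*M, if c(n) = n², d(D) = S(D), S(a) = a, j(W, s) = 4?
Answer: 9954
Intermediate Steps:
d(D) = D
q(C) = 4 + C
M = 158 (M = -3 + (197 - 36) = -3 + 161 = 158)
(q(d(-4)) + (c(-10) - 1*37))*M = ((4 - 4) + ((-10)² - 1*37))*158 = (0 + (100 - 37))*158 = (0 + 63)*158 = 63*158 = 9954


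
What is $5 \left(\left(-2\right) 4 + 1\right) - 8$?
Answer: $-43$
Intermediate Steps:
$5 \left(\left(-2\right) 4 + 1\right) - 8 = 5 \left(-8 + 1\right) - 8 = 5 \left(-7\right) - 8 = -35 - 8 = -43$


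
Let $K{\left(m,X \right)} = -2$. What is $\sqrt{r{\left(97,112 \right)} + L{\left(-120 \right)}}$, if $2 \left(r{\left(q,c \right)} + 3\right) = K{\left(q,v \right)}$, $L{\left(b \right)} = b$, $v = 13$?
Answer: $2 i \sqrt{31} \approx 11.136 i$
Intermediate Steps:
$r{\left(q,c \right)} = -4$ ($r{\left(q,c \right)} = -3 + \frac{1}{2} \left(-2\right) = -3 - 1 = -4$)
$\sqrt{r{\left(97,112 \right)} + L{\left(-120 \right)}} = \sqrt{-4 - 120} = \sqrt{-124} = 2 i \sqrt{31}$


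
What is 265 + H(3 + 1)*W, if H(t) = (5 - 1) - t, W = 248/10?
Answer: 265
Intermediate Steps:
W = 124/5 (W = 248*(⅒) = 124/5 ≈ 24.800)
H(t) = 4 - t
265 + H(3 + 1)*W = 265 + (4 - (3 + 1))*(124/5) = 265 + (4 - 1*4)*(124/5) = 265 + (4 - 4)*(124/5) = 265 + 0*(124/5) = 265 + 0 = 265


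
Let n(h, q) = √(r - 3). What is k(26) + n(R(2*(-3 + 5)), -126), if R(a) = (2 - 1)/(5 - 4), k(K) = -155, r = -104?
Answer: -155 + I*√107 ≈ -155.0 + 10.344*I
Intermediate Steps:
R(a) = 1 (R(a) = 1/1 = 1*1 = 1)
n(h, q) = I*√107 (n(h, q) = √(-104 - 3) = √(-107) = I*√107)
k(26) + n(R(2*(-3 + 5)), -126) = -155 + I*√107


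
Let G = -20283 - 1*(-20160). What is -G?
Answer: 123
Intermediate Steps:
G = -123 (G = -20283 + 20160 = -123)
-G = -1*(-123) = 123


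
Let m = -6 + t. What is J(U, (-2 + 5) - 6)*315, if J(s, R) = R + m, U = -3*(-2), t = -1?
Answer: -3150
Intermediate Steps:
U = 6
m = -7 (m = -6 - 1 = -7)
J(s, R) = -7 + R (J(s, R) = R - 7 = -7 + R)
J(U, (-2 + 5) - 6)*315 = (-7 + ((-2 + 5) - 6))*315 = (-7 + (3 - 6))*315 = (-7 - 3)*315 = -10*315 = -3150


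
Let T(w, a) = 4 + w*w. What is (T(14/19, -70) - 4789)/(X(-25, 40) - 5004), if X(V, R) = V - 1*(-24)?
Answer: 1727189/1806805 ≈ 0.95594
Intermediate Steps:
T(w, a) = 4 + w²
X(V, R) = 24 + V (X(V, R) = V + 24 = 24 + V)
(T(14/19, -70) - 4789)/(X(-25, 40) - 5004) = ((4 + (14/19)²) - 4789)/((24 - 25) - 5004) = ((4 + (14*(1/19))²) - 4789)/(-1 - 5004) = ((4 + (14/19)²) - 4789)/(-5005) = ((4 + 196/361) - 4789)*(-1/5005) = (1640/361 - 4789)*(-1/5005) = -1727189/361*(-1/5005) = 1727189/1806805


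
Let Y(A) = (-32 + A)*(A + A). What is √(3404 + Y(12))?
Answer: 2*√731 ≈ 54.074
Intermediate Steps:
Y(A) = 2*A*(-32 + A) (Y(A) = (-32 + A)*(2*A) = 2*A*(-32 + A))
√(3404 + Y(12)) = √(3404 + 2*12*(-32 + 12)) = √(3404 + 2*12*(-20)) = √(3404 - 480) = √2924 = 2*√731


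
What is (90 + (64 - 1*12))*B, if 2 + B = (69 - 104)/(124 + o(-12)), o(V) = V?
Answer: -2627/8 ≈ -328.38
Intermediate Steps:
B = -37/16 (B = -2 + (69 - 104)/(124 - 12) = -2 - 35/112 = -2 - 35*1/112 = -2 - 5/16 = -37/16 ≈ -2.3125)
(90 + (64 - 1*12))*B = (90 + (64 - 1*12))*(-37/16) = (90 + (64 - 12))*(-37/16) = (90 + 52)*(-37/16) = 142*(-37/16) = -2627/8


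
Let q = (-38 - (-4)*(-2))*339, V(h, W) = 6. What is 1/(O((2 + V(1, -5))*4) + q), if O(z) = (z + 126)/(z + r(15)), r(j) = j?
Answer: -47/732760 ≈ -6.4141e-5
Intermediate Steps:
O(z) = (126 + z)/(15 + z) (O(z) = (z + 126)/(z + 15) = (126 + z)/(15 + z))
q = -15594 (q = (-38 - 1*8)*339 = (-38 - 8)*339 = -46*339 = -15594)
1/(O((2 + V(1, -5))*4) + q) = 1/((126 + (2 + 6)*4)/(15 + (2 + 6)*4) - 15594) = 1/((126 + 8*4)/(15 + 8*4) - 15594) = 1/((126 + 32)/(15 + 32) - 15594) = 1/(158/47 - 15594) = 1/(-732760/47) = -47/732760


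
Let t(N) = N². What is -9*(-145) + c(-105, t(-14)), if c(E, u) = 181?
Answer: 1486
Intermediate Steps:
-9*(-145) + c(-105, t(-14)) = -9*(-145) + 181 = 1305 + 181 = 1486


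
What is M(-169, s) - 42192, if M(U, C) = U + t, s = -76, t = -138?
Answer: -42499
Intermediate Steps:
M(U, C) = -138 + U (M(U, C) = U - 138 = -138 + U)
M(-169, s) - 42192 = (-138 - 169) - 42192 = -307 - 42192 = -42499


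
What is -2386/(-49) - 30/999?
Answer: 794048/16317 ≈ 48.664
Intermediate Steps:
-2386/(-49) - 30/999 = -2386*(-1/49) - 30*1/999 = 2386/49 - 10/333 = 794048/16317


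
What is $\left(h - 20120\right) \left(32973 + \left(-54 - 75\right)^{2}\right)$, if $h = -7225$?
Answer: $-1356694830$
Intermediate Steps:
$\left(h - 20120\right) \left(32973 + \left(-54 - 75\right)^{2}\right) = \left(-7225 - 20120\right) \left(32973 + \left(-54 - 75\right)^{2}\right) = - 27345 \left(32973 + \left(-129\right)^{2}\right) = - 27345 \left(32973 + 16641\right) = \left(-27345\right) 49614 = -1356694830$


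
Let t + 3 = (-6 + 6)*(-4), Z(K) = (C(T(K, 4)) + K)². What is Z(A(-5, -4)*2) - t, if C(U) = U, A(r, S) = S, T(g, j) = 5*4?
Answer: 147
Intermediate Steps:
T(g, j) = 20
Z(K) = (20 + K)²
t = -3 (t = -3 + (-6 + 6)*(-4) = -3 + 0*(-4) = -3 + 0 = -3)
Z(A(-5, -4)*2) - t = (20 - 4*2)² - 1*(-3) = (20 - 8)² + 3 = 12² + 3 = 144 + 3 = 147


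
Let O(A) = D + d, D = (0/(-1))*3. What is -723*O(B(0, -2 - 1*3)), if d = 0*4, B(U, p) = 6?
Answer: 0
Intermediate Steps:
d = 0
D = 0 (D = (0*(-1))*3 = 0*3 = 0)
O(A) = 0 (O(A) = 0 + 0 = 0)
-723*O(B(0, -2 - 1*3)) = -723*0 = 0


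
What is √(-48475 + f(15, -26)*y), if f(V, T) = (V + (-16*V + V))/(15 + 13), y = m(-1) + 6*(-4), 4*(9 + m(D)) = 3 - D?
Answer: I*√48235 ≈ 219.62*I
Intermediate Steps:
m(D) = -33/4 - D/4 (m(D) = -9 + (3 - D)/4 = -9 + (¾ - D/4) = -33/4 - D/4)
y = -32 (y = (-33/4 - ¼*(-1)) + 6*(-4) = (-33/4 + ¼) - 24 = -8 - 24 = -32)
f(V, T) = -V/2 (f(V, T) = (V - 15*V)/28 = -14*V*(1/28) = -V/2)
√(-48475 + f(15, -26)*y) = √(-48475 - ½*15*(-32)) = √(-48475 - 15/2*(-32)) = √(-48475 + 240) = √(-48235) = I*√48235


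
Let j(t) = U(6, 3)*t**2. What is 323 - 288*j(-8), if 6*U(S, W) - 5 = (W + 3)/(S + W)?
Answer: -17085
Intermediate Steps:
U(S, W) = 5/6 + (3 + W)/(6*(S + W)) (U(S, W) = 5/6 + ((W + 3)/(S + W))/6 = 5/6 + ((3 + W)/(S + W))/6 = 5/6 + (3 + W)/(6*(S + W)))
j(t) = 17*t**2/18 (j(t) = ((1/2 + 3 + (5/6)*6)/(6 + 3))*t**2 = ((1/2 + 3 + 5)/9)*t**2 = ((1/9)*(17/2))*t**2 = 17*t**2/18)
323 - 288*j(-8) = 323 - 272*(-8)**2 = 323 - 272*64 = 323 - 288*544/9 = 323 - 17408 = -17085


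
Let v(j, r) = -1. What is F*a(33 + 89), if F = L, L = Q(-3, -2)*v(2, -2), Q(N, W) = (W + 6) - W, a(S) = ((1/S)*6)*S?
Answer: -36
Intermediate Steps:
a(S) = 6 (a(S) = (6/S)*S = 6)
Q(N, W) = 6 (Q(N, W) = (6 + W) - W = 6)
L = -6 (L = 6*(-1) = -6)
F = -6
F*a(33 + 89) = -6*6 = -36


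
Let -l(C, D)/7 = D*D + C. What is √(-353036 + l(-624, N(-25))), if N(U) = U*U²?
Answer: I*√1709333043 ≈ 41344.0*I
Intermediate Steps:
N(U) = U³
l(C, D) = -7*C - 7*D² (l(C, D) = -7*(D*D + C) = -7*(D² + C) = -7*(C + D²) = -7*C - 7*D²)
√(-353036 + l(-624, N(-25))) = √(-353036 + (-7*(-624) - 7*((-25)³)²)) = √(-353036 + (4368 - 7*(-15625)²)) = √(-353036 + (4368 - 7*244140625)) = √(-353036 + (4368 - 1708984375)) = √(-353036 - 1708980007) = √(-1709333043) = I*√1709333043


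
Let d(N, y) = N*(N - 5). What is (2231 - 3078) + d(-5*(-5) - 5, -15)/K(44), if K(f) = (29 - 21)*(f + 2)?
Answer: -77849/92 ≈ -846.18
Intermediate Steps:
d(N, y) = N*(-5 + N)
K(f) = 16 + 8*f (K(f) = 8*(2 + f) = 16 + 8*f)
(2231 - 3078) + d(-5*(-5) - 5, -15)/K(44) = (2231 - 3078) + ((-5*(-5) - 5)*(-5 + (-5*(-5) - 5)))/(16 + 8*44) = -847 + ((25 - 5)*(-5 + (25 - 5)))/(16 + 352) = -847 + (20*(-5 + 20))/368 = -847 + (20*15)*(1/368) = -847 + 300*(1/368) = -847 + 75/92 = -77849/92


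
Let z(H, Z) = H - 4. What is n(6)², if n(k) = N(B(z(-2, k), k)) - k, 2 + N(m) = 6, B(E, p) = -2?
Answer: 4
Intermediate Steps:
z(H, Z) = -4 + H
N(m) = 4 (N(m) = -2 + 6 = 4)
n(k) = 4 - k
n(6)² = (4 - 1*6)² = (4 - 6)² = (-2)² = 4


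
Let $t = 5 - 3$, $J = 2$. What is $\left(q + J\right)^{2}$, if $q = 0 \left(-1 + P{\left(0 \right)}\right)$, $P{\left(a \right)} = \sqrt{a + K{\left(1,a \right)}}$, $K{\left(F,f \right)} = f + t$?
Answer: $4$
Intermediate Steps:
$t = 2$
$K{\left(F,f \right)} = 2 + f$ ($K{\left(F,f \right)} = f + 2 = 2 + f$)
$P{\left(a \right)} = \sqrt{2 + 2 a}$ ($P{\left(a \right)} = \sqrt{a + \left(2 + a\right)} = \sqrt{2 + 2 a}$)
$q = 0$ ($q = 0 \left(-1 + \sqrt{2 + 2 \cdot 0}\right) = 0 \left(-1 + \sqrt{2 + 0}\right) = 0 \left(-1 + \sqrt{2}\right) = 0$)
$\left(q + J\right)^{2} = \left(0 + 2\right)^{2} = 2^{2} = 4$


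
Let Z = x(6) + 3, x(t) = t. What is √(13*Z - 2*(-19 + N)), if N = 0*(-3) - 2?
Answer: √159 ≈ 12.610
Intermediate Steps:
Z = 9 (Z = 6 + 3 = 9)
N = -2 (N = 0 - 2 = -2)
√(13*Z - 2*(-19 + N)) = √(13*9 - 2*(-19 - 2)) = √(117 - 2*(-21)) = √(117 + 42) = √159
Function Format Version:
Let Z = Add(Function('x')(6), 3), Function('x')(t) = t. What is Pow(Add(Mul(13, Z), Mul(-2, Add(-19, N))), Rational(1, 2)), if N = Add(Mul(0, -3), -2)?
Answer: Pow(159, Rational(1, 2)) ≈ 12.610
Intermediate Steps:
Z = 9 (Z = Add(6, 3) = 9)
N = -2 (N = Add(0, -2) = -2)
Pow(Add(Mul(13, Z), Mul(-2, Add(-19, N))), Rational(1, 2)) = Pow(Add(Mul(13, 9), Mul(-2, Add(-19, -2))), Rational(1, 2)) = Pow(Add(117, Mul(-2, -21)), Rational(1, 2)) = Pow(Add(117, 42), Rational(1, 2)) = Pow(159, Rational(1, 2))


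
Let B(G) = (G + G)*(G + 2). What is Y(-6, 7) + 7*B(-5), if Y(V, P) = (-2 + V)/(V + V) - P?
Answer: 611/3 ≈ 203.67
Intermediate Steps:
Y(V, P) = -P + (-2 + V)/(2*V) (Y(V, P) = (-2 + V)/((2*V)) - P = (-2 + V)*(1/(2*V)) - P = (-2 + V)/(2*V) - P = -P + (-2 + V)/(2*V))
B(G) = 2*G*(2 + G) (B(G) = (2*G)*(2 + G) = 2*G*(2 + G))
Y(-6, 7) + 7*B(-5) = (½ - 1*7 - 1/(-6)) + 7*(2*(-5)*(2 - 5)) = (½ - 7 - 1*(-⅙)) + 7*(2*(-5)*(-3)) = (½ - 7 + ⅙) + 7*30 = -19/3 + 210 = 611/3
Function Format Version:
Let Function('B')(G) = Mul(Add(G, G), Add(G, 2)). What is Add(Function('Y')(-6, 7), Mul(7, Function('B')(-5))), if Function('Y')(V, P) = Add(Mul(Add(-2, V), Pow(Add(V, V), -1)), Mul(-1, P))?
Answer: Rational(611, 3) ≈ 203.67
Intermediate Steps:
Function('Y')(V, P) = Add(Mul(-1, P), Mul(Rational(1, 2), Pow(V, -1), Add(-2, V))) (Function('Y')(V, P) = Add(Mul(Add(-2, V), Pow(Mul(2, V), -1)), Mul(-1, P)) = Add(Mul(Add(-2, V), Mul(Rational(1, 2), Pow(V, -1))), Mul(-1, P)) = Add(Mul(Rational(1, 2), Pow(V, -1), Add(-2, V)), Mul(-1, P)) = Add(Mul(-1, P), Mul(Rational(1, 2), Pow(V, -1), Add(-2, V))))
Function('B')(G) = Mul(2, G, Add(2, G)) (Function('B')(G) = Mul(Mul(2, G), Add(2, G)) = Mul(2, G, Add(2, G)))
Add(Function('Y')(-6, 7), Mul(7, Function('B')(-5))) = Add(Add(Rational(1, 2), Mul(-1, 7), Mul(-1, Pow(-6, -1))), Mul(7, Mul(2, -5, Add(2, -5)))) = Add(Add(Rational(1, 2), -7, Mul(-1, Rational(-1, 6))), Mul(7, Mul(2, -5, -3))) = Add(Add(Rational(1, 2), -7, Rational(1, 6)), Mul(7, 30)) = Add(Rational(-19, 3), 210) = Rational(611, 3)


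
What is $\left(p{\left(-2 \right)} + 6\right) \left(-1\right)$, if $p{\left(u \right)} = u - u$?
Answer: $-6$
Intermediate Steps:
$p{\left(u \right)} = 0$
$\left(p{\left(-2 \right)} + 6\right) \left(-1\right) = \left(0 + 6\right) \left(-1\right) = 6 \left(-1\right) = -6$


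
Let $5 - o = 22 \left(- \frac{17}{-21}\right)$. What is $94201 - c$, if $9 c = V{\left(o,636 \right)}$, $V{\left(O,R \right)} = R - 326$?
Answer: $\frac{847499}{9} \approx 94167.0$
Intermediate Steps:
$o = - \frac{269}{21}$ ($o = 5 - 22 \left(- \frac{17}{-21}\right) = 5 - 22 \left(\left(-17\right) \left(- \frac{1}{21}\right)\right) = 5 - 22 \cdot \frac{17}{21} = 5 - \frac{374}{21} = - \frac{269}{21} \approx -12.81$)
$V{\left(O,R \right)} = -326 + R$
$c = \frac{310}{9}$ ($c = \frac{-326 + 636}{9} = \frac{1}{9} \cdot 310 = \frac{310}{9} \approx 34.444$)
$94201 - c = 94201 - \frac{310}{9} = \frac{847499}{9}$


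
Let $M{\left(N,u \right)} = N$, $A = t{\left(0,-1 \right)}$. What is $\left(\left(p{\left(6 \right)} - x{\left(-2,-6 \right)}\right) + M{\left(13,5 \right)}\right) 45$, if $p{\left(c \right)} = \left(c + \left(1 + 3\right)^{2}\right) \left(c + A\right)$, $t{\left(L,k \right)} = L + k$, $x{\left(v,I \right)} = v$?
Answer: $5625$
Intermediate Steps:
$A = -1$ ($A = 0 - 1 = -1$)
$p{\left(c \right)} = \left(-1 + c\right) \left(16 + c\right)$ ($p{\left(c \right)} = \left(c + \left(1 + 3\right)^{2}\right) \left(c - 1\right) = \left(c + 4^{2}\right) \left(-1 + c\right) = \left(c + 16\right) \left(-1 + c\right) = \left(16 + c\right) \left(-1 + c\right) = \left(-1 + c\right) \left(16 + c\right)$)
$\left(\left(p{\left(6 \right)} - x{\left(-2,-6 \right)}\right) + M{\left(13,5 \right)}\right) 45 = \left(\left(\left(-16 + 6^{2} + 15 \cdot 6\right) - -2\right) + 13\right) 45 = \left(\left(\left(-16 + 36 + 90\right) + 2\right) + 13\right) 45 = \left(\left(110 + 2\right) + 13\right) 45 = \left(112 + 13\right) 45 = 125 \cdot 45 = 5625$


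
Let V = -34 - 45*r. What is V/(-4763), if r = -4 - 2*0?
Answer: -146/4763 ≈ -0.030653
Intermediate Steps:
r = -4 (r = -4 + 0 = -4)
V = 146 (V = -34 - 45*(-4) = -34 + 180 = 146)
V/(-4763) = 146/(-4763) = 146*(-1/4763) = -146/4763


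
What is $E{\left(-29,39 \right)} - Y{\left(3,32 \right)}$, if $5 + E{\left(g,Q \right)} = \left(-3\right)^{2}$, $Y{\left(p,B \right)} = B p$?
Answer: $-92$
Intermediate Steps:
$E{\left(g,Q \right)} = 4$ ($E{\left(g,Q \right)} = -5 + \left(-3\right)^{2} = -5 + 9 = 4$)
$E{\left(-29,39 \right)} - Y{\left(3,32 \right)} = 4 - 32 \cdot 3 = 4 - 96 = -92$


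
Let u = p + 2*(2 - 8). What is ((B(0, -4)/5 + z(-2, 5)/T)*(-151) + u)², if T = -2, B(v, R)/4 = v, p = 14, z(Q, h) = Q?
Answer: 22201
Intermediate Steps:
B(v, R) = 4*v
u = 2 (u = 14 + 2*(2 - 8) = 14 + 2*(-6) = 14 - 12 = 2)
((B(0, -4)/5 + z(-2, 5)/T)*(-151) + u)² = (((4*0)/5 - 2/(-2))*(-151) + 2)² = ((0*(⅕) - 2*(-½))*(-151) + 2)² = ((0 + 1)*(-151) + 2)² = (1*(-151) + 2)² = (-151 + 2)² = (-149)² = 22201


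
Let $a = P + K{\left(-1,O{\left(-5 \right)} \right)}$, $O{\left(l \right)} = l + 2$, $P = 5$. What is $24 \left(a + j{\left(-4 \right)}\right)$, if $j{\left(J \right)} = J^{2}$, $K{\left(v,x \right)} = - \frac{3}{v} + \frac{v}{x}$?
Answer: $584$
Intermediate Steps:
$O{\left(l \right)} = 2 + l$
$a = \frac{25}{3}$ ($a = 5 - \left(-3 + \frac{1}{2 - 5}\right) = 5 - - \frac{10}{3} = 5 + \left(3 - - \frac{1}{3}\right) = 5 + \left(3 + \frac{1}{3}\right) = 5 + \frac{10}{3} = \frac{25}{3} \approx 8.3333$)
$24 \left(a + j{\left(-4 \right)}\right) = 24 \left(\frac{25}{3} + \left(-4\right)^{2}\right) = 24 \left(\frac{25}{3} + 16\right) = 24 \cdot \frac{73}{3} = 584$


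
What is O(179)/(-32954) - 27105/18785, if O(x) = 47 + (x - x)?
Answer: -13755401/9523706 ≈ -1.4443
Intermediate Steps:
O(x) = 47 (O(x) = 47 + 0 = 47)
O(179)/(-32954) - 27105/18785 = 47/(-32954) - 27105/18785 = 47*(-1/32954) - 27105*1/18785 = -47/32954 - 417/289 = -13755401/9523706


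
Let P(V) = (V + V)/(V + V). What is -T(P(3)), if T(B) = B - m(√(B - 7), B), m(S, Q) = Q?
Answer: 0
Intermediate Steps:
P(V) = 1 (P(V) = (2*V)/((2*V)) = (2*V)*(1/(2*V)) = 1)
T(B) = 0 (T(B) = B - B = 0)
-T(P(3)) = -1*0 = 0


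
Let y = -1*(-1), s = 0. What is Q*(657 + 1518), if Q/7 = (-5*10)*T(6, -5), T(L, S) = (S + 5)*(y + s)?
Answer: 0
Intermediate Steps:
y = 1
T(L, S) = 5 + S (T(L, S) = (S + 5)*(1 + 0) = (5 + S)*1 = 5 + S)
Q = 0 (Q = 7*((-5*10)*(5 - 5)) = 7*(-50*0) = 7*0 = 0)
Q*(657 + 1518) = 0*(657 + 1518) = 0*2175 = 0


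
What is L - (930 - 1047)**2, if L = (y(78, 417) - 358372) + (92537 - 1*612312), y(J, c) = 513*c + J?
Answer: -677837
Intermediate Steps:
y(J, c) = J + 513*c
L = -664148 (L = ((78 + 513*417) - 358372) + (92537 - 1*612312) = ((78 + 213921) - 358372) + (92537 - 612312) = (213999 - 358372) - 519775 = -144373 - 519775 = -664148)
L - (930 - 1047)**2 = -664148 - (930 - 1047)**2 = -664148 - 1*(-117)**2 = -664148 - 1*13689 = -664148 - 13689 = -677837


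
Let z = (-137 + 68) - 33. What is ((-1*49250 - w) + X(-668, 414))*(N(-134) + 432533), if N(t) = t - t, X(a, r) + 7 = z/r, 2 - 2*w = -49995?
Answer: -4432292383169/138 ≈ -3.2118e+10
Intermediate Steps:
w = 49997/2 (w = 1 - ½*(-49995) = 1 + 49995/2 = 49997/2 ≈ 24999.)
z = -102 (z = -69 - 33 = -102)
X(a, r) = -7 - 102/r
N(t) = 0
((-1*49250 - w) + X(-668, 414))*(N(-134) + 432533) = ((-1*49250 - 1*49997/2) + (-7 - 102/414))*(0 + 432533) = ((-49250 - 49997/2) + (-7 - 102*1/414))*432533 = (-148497/2 + (-7 - 17/69))*432533 = (-148497/2 - 500/69)*432533 = -10247293/138*432533 = -4432292383169/138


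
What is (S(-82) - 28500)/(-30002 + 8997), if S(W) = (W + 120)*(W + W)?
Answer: 34732/21005 ≈ 1.6535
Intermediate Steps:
S(W) = 2*W*(120 + W) (S(W) = (120 + W)*(2*W) = 2*W*(120 + W))
(S(-82) - 28500)/(-30002 + 8997) = (2*(-82)*(120 - 82) - 28500)/(-30002 + 8997) = (2*(-82)*38 - 28500)/(-21005) = (-6232 - 28500)*(-1/21005) = -34732*(-1/21005) = 34732/21005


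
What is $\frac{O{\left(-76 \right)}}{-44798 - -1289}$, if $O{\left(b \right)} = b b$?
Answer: $- \frac{5776}{43509} \approx -0.13275$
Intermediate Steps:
$O{\left(b \right)} = b^{2}$
$\frac{O{\left(-76 \right)}}{-44798 - -1289} = \frac{\left(-76\right)^{2}}{-44798 - -1289} = \frac{5776}{-44798 + 1289} = \frac{5776}{-43509} = 5776 \left(- \frac{1}{43509}\right) = - \frac{5776}{43509}$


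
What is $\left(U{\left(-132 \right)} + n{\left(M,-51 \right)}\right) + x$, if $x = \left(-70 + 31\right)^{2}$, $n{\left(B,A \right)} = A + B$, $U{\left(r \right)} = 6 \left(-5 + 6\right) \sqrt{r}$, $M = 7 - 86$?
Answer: $1391 + 12 i \sqrt{33} \approx 1391.0 + 68.935 i$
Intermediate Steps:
$M = -79$
$U{\left(r \right)} = 6 \sqrt{r}$ ($U{\left(r \right)} = 6 \cdot 1 \sqrt{r} = 6 \sqrt{r}$)
$x = 1521$ ($x = \left(-39\right)^{2} = 1521$)
$\left(U{\left(-132 \right)} + n{\left(M,-51 \right)}\right) + x = \left(6 \sqrt{-132} - 130\right) + 1521 = \left(6 \cdot 2 i \sqrt{33} - 130\right) + 1521 = \left(12 i \sqrt{33} - 130\right) + 1521 = \left(-130 + 12 i \sqrt{33}\right) + 1521 = 1391 + 12 i \sqrt{33}$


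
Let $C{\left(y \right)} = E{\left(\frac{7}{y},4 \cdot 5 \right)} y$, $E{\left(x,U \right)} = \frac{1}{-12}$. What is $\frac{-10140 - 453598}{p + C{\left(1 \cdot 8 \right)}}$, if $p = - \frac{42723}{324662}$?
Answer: $\frac{451674319668}{777493} \approx 5.8094 \cdot 10^{5}$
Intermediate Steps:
$E{\left(x,U \right)} = - \frac{1}{12}$
$p = - \frac{42723}{324662}$ ($p = \left(-42723\right) \frac{1}{324662} = - \frac{42723}{324662} \approx -0.13159$)
$C{\left(y \right)} = - \frac{y}{12}$
$\frac{-10140 - 453598}{p + C{\left(1 \cdot 8 \right)}} = \frac{-10140 - 453598}{- \frac{42723}{324662} - \frac{1 \cdot 8}{12}} = - \frac{463738}{- \frac{42723}{324662} - \frac{2}{3}} = - \frac{463738}{- \frac{777493}{973986}} = \left(-463738\right) \left(- \frac{973986}{777493}\right) = \frac{451674319668}{777493}$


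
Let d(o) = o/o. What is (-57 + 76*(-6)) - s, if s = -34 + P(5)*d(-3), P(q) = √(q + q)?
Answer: -479 - √10 ≈ -482.16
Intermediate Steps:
d(o) = 1
P(q) = √2*√q (P(q) = √(2*q) = √2*√q)
s = -34 + √10 (s = -34 + (√2*√5)*1 = -34 + √10*1 = -34 + √10 ≈ -30.838)
(-57 + 76*(-6)) - s = (-57 + 76*(-6)) - (-34 + √10) = (-57 - 456) + (34 - √10) = -513 + (34 - √10) = -479 - √10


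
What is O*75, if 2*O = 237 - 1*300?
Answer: -4725/2 ≈ -2362.5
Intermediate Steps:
O = -63/2 (O = (237 - 1*300)/2 = (237 - 300)/2 = (½)*(-63) = -63/2 ≈ -31.500)
O*75 = -63/2*75 = -4725/2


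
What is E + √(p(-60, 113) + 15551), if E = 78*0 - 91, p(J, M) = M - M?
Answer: -91 + √15551 ≈ 33.704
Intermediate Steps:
p(J, M) = 0
E = -91 (E = 0 - 91 = -91)
E + √(p(-60, 113) + 15551) = -91 + √(0 + 15551) = -91 + √15551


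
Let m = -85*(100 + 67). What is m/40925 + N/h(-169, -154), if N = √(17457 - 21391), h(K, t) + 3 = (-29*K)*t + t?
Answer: -2839/8185 - I*√3934/754911 ≈ -0.34685 - 8.3085e-5*I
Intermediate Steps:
h(K, t) = -3 + t - 29*K*t (h(K, t) = -3 + ((-29*K)*t + t) = -3 + (-29*K*t + t) = -3 + (t - 29*K*t) = -3 + t - 29*K*t)
m = -14195 (m = -85*167 = -14195)
N = I*√3934 (N = √(-3934) = I*√3934 ≈ 62.722*I)
m/40925 + N/h(-169, -154) = -14195/40925 + (I*√3934)/(-3 - 154 - 29*(-169)*(-154)) = -14195*1/40925 + (I*√3934)/(-3 - 154 - 754754) = -2839/8185 + (I*√3934)/(-754911) = -2839/8185 + (I*√3934)*(-1/754911) = -2839/8185 - I*√3934/754911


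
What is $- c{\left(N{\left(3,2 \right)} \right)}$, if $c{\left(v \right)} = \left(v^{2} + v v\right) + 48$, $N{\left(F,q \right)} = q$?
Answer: $-56$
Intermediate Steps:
$c{\left(v \right)} = 48 + 2 v^{2}$ ($c{\left(v \right)} = \left(v^{2} + v^{2}\right) + 48 = 2 v^{2} + 48 = 48 + 2 v^{2}$)
$- c{\left(N{\left(3,2 \right)} \right)} = - (48 + 2 \cdot 2^{2}) = - (48 + 2 \cdot 4) = - (48 + 8) = \left(-1\right) 56 = -56$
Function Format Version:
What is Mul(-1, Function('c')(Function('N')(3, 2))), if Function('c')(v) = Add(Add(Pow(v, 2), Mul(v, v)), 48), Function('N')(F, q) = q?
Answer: -56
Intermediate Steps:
Function('c')(v) = Add(48, Mul(2, Pow(v, 2))) (Function('c')(v) = Add(Add(Pow(v, 2), Pow(v, 2)), 48) = Add(Mul(2, Pow(v, 2)), 48) = Add(48, Mul(2, Pow(v, 2))))
Mul(-1, Function('c')(Function('N')(3, 2))) = Mul(-1, Add(48, Mul(2, Pow(2, 2)))) = Mul(-1, Add(48, Mul(2, 4))) = Mul(-1, Add(48, 8)) = Mul(-1, 56) = -56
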